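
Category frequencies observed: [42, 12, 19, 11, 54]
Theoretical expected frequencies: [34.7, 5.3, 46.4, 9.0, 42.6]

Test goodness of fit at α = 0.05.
Chi-square goodness of fit test:
H₀: observed counts match expected distribution
H₁: observed counts differ from expected distribution
df = k - 1 = 4
χ² = Σ(O - E)²/E
   = (42 - 34.7)²/34.7 + (12 - 5.3)²/5.3 + (19 - 46.4)²/46.4 + (11 - 9.0)²/9.0 + (54 - 42.6)²/42.6
   = 1.536 + 8.470 + 16.180 + 0.444 + 3.051
   = 29.68
p-value < 0.0001

Since p-value < α = 0.05, we reject H₀.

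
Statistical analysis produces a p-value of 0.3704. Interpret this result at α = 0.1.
Since p = 0.3704 > α = 0.1, fail to reject H₀.
There is insufficient evidence to reject the null hypothesis; the result is not statistically significant at the 0.1 level.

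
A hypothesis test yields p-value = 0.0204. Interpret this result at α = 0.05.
Since p = 0.0204 < α = 0.05, reject H₀.
There is sufficient evidence to reject the null hypothesis; the result is statistically significant at the 0.05 level.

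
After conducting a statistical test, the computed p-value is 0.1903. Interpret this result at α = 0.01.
Since p = 0.1903 > α = 0.01, fail to reject H₀.
There is insufficient evidence to reject the null hypothesis; the result is not statistically significant at the 0.01 level.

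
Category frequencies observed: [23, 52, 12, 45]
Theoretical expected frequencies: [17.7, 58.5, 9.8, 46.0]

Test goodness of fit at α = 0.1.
Chi-square goodness of fit test:
H₀: observed counts match expected distribution
H₁: observed counts differ from expected distribution
df = k - 1 = 3
χ² = Σ(O - E)²/E
   = (23 - 17.7)²/17.7 + (52 - 58.5)²/58.5 + (12 - 9.8)²/9.8 + (45 - 46.0)²/46.0
   = 1.587 + 0.722 + 0.494 + 0.022
   = 2.82
p-value = 0.4194

Since p-value > α = 0.1, we fail to reject H₀.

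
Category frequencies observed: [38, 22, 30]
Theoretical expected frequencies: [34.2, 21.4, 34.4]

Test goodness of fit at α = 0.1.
Chi-square goodness of fit test:
H₀: observed counts match expected distribution
H₁: observed counts differ from expected distribution
df = k - 1 = 2
χ² = Σ(O - E)²/E
   = (38 - 34.2)²/34.2 + (22 - 21.4)²/21.4 + (30 - 34.4)²/34.4
   = 0.422 + 0.017 + 0.563
   = 1.00
p-value = 0.6060

Since p-value > α = 0.1, we fail to reject H₀.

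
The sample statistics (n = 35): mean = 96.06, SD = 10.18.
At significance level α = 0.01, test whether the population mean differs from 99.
One-sample t-test:
H₀: μ = 99
H₁: μ ≠ 99
df = n - 1 = 34
t = (x̄ - μ₀) / (s/√n) = (96.06 - 99) / (10.18/√35) = -1.709
p-value = 0.0966

Since p-value > α = 0.01, we fail to reject H₀.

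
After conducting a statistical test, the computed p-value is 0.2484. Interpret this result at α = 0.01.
Since p = 0.2484 > α = 0.01, fail to reject H₀.
There is insufficient evidence to reject the null hypothesis; the result is not statistically significant at the 0.01 level.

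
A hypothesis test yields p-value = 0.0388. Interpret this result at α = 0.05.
Since p = 0.0388 < α = 0.05, reject H₀.
There is sufficient evidence to reject the null hypothesis; the result is statistically significant at the 0.05 level.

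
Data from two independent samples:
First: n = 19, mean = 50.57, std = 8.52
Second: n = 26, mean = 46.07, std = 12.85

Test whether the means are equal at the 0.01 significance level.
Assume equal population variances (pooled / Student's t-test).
Student's two-sample t-test (equal variances):
H₀: μ₁ = μ₂
H₁: μ₁ ≠ μ₂
df = n₁ + n₂ - 2 = 43
Pooled variance s_p² = [(n₁-1)s₁² + (n₂-1)s₂²] / (n₁ + n₂ - 2) = [(18)(8.52²) + (25)(12.85²)] / 43 = 126.3881
SE = √(s_p²(1/n₁ + 1/n₂)) = √(126.3881 × (1/19 + 1/26)) = 3.3931
t = (x̄₁ - x̄₂) / SE = (50.57 - 46.07) / 3.3931 = 4.50 / 3.3931 = 1.326
p-value = 0.1918

Since p-value > α = 0.01, we fail to reject H₀.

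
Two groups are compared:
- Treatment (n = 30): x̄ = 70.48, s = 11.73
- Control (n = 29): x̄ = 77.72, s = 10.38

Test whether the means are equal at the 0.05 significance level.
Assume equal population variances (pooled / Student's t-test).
Student's two-sample t-test (equal variances):
H₀: μ₁ = μ₂
H₁: μ₁ ≠ μ₂
df = n₁ + n₂ - 2 = 57
Pooled variance s_p² = [(n₁-1)s₁² + (n₂-1)s₂²] / (n₁ + n₂ - 2) = [(29)(11.73²) + (28)(10.38²)] / 57 = 122.9305
SE = √(s_p²(1/n₁ + 1/n₂)) = √(122.9305 × (1/30 + 1/29)) = 2.8873
t = (x̄₁ - x̄₂) / SE = (70.48 - 77.72) / 2.8873 = -7.24 / 2.8873 = -2.508
p-value = 0.0150

Since p-value < α = 0.05, we reject H₀.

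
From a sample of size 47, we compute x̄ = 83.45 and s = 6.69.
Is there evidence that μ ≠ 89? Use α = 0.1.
One-sample t-test:
H₀: μ = 89
H₁: μ ≠ 89
df = n - 1 = 46
t = (x̄ - μ₀) / (s/√n) = (83.45 - 89) / (6.69/√47) = -5.687
p-value < 0.0001

Since p-value < α = 0.1, we reject H₀.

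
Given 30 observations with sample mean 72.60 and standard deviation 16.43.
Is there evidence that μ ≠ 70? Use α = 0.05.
One-sample t-test:
H₀: μ = 70
H₁: μ ≠ 70
df = n - 1 = 29
t = (x̄ - μ₀) / (s/√n) = (72.60 - 70) / (16.43/√30) = 0.867
p-value = 0.3932

Since p-value > α = 0.05, we fail to reject H₀.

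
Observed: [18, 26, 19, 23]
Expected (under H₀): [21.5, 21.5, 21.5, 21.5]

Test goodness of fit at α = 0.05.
Chi-square goodness of fit test:
H₀: observed counts match expected distribution
H₁: observed counts differ from expected distribution
df = k - 1 = 3
χ² = Σ(O - E)²/E
   = (18 - 21.5)²/21.5 + (26 - 21.5)²/21.5 + (19 - 21.5)²/21.5 + (23 - 21.5)²/21.5
   = 0.570 + 0.942 + 0.291 + 0.105
   = 1.91
p-value = 0.5919

Since p-value > α = 0.05, we fail to reject H₀.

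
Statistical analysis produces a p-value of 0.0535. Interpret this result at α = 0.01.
Since p = 0.0535 > α = 0.01, fail to reject H₀.
There is insufficient evidence to reject the null hypothesis; the result is not statistically significant at the 0.01 level.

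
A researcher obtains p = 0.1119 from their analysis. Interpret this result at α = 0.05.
Since p = 0.1119 > α = 0.05, fail to reject H₀.
There is insufficient evidence to reject the null hypothesis; the result is not statistically significant at the 0.05 level.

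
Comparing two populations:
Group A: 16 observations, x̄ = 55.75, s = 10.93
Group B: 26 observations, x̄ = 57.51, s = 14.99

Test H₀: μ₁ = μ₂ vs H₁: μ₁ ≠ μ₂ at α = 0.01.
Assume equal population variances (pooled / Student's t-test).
Student's two-sample t-test (equal variances):
H₀: μ₁ = μ₂
H₁: μ₁ ≠ μ₂
df = n₁ + n₂ - 2 = 40
Pooled variance s_p² = [(n₁-1)s₁² + (n₂-1)s₂²] / (n₁ + n₂ - 2) = [(15)(10.93²) + (25)(14.99²)] / 40 = 185.2369
SE = √(s_p²(1/n₁ + 1/n₂)) = √(185.2369 × (1/16 + 1/26)) = 4.3246
t = (x̄₁ - x̄₂) / SE = (55.75 - 57.51) / 4.3246 = -1.76 / 4.3246 = -0.407
p-value = 0.6862

Since p-value > α = 0.01, we fail to reject H₀.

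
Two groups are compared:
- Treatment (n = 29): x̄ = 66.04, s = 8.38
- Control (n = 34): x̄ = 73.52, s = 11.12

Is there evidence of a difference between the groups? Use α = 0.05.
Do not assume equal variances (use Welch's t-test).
Welch's two-sample t-test:
H₀: μ₁ = μ₂
H₁: μ₁ ≠ μ₂
s₁²/n₁ = 8.38²/29 = 2.4215,  s₂²/n₂ = 11.12²/34 = 3.6369
SE = √(s₁²/n₁ + s₂²/n₂) = √(2.4215 + 3.6369) = 2.4614
df (Welch-Satterthwaite) = (s₁²/n₁ + s₂²/n₂)² / [(s₁²/n₁)²/(n₁-1) + (s₂²/n₂)²/(n₂-1)] ≈ 60.15
t = (x̄₁ - x̄₂) / SE = (66.04 - 73.52) / 2.4614 = -7.48 / 2.4614 = -3.039
p-value = 0.0035

Since p-value < α = 0.05, we reject H₀.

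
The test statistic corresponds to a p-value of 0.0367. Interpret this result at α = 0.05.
Since p = 0.0367 < α = 0.05, reject H₀.
There is sufficient evidence to reject the null hypothesis; the result is statistically significant at the 0.05 level.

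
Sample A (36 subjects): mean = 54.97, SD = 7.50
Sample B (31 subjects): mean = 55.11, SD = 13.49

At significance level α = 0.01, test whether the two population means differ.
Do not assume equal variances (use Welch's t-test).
Welch's two-sample t-test:
H₀: μ₁ = μ₂
H₁: μ₁ ≠ μ₂
s₁²/n₁ = 7.50²/36 = 1.5625,  s₂²/n₂ = 13.49²/31 = 5.8703
SE = √(s₁²/n₁ + s₂²/n₂) = √(1.5625 + 5.8703) = 2.7263
df (Welch-Satterthwaite) = (s₁²/n₁ + s₂²/n₂)² / [(s₁²/n₁)²/(n₁-1) + (s₂²/n₂)²/(n₂-1)] ≈ 45.34
t = (x̄₁ - x̄₂) / SE = (54.97 - 55.11) / 2.7263 = -0.14 / 2.7263 = -0.051
p-value = 0.9593

Since p-value > α = 0.01, we fail to reject H₀.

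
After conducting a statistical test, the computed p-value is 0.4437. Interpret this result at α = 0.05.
Since p = 0.4437 > α = 0.05, fail to reject H₀.
There is insufficient evidence to reject the null hypothesis; the result is not statistically significant at the 0.05 level.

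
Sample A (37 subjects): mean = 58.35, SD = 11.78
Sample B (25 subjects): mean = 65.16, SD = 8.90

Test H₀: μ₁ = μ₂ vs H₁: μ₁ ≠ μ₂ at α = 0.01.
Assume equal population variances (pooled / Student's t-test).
Student's two-sample t-test (equal variances):
H₀: μ₁ = μ₂
H₁: μ₁ ≠ μ₂
df = n₁ + n₂ - 2 = 60
Pooled variance s_p² = [(n₁-1)s₁² + (n₂-1)s₂²] / (n₁ + n₂ - 2) = [(36)(11.78²) + (24)(8.90²)] / 60 = 114.9450
SE = √(s_p²(1/n₁ + 1/n₂)) = √(114.9450 × (1/37 + 1/25)) = 2.7757
t = (x̄₁ - x̄₂) / SE = (58.35 - 65.16) / 2.7757 = -6.81 / 2.7757 = -2.453
p-value = 0.0171

Since p-value > α = 0.01, we fail to reject H₀.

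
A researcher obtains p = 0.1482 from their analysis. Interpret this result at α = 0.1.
Since p = 0.1482 > α = 0.1, fail to reject H₀.
There is insufficient evidence to reject the null hypothesis; the result is not statistically significant at the 0.1 level.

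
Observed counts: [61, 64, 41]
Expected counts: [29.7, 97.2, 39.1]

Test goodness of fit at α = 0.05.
Chi-square goodness of fit test:
H₀: observed counts match expected distribution
H₁: observed counts differ from expected distribution
df = k - 1 = 2
χ² = Σ(O - E)²/E
   = (61 - 29.7)²/29.7 + (64 - 97.2)²/97.2 + (41 - 39.1)²/39.1
   = 32.986 + 11.340 + 0.092
   = 44.42
p-value < 0.0001

Since p-value < α = 0.05, we reject H₀.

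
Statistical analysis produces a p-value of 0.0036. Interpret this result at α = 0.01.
Since p = 0.0036 < α = 0.01, reject H₀.
There is sufficient evidence to reject the null hypothesis; the result is statistically significant at the 0.01 level.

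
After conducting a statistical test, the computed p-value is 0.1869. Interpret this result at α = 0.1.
Since p = 0.1869 > α = 0.1, fail to reject H₀.
There is insufficient evidence to reject the null hypothesis; the result is not statistically significant at the 0.1 level.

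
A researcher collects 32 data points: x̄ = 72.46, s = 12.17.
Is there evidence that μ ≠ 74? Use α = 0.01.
One-sample t-test:
H₀: μ = 74
H₁: μ ≠ 74
df = n - 1 = 31
t = (x̄ - μ₀) / (s/√n) = (72.46 - 74) / (12.17/√32) = -0.716
p-value = 0.4795

Since p-value > α = 0.01, we fail to reject H₀.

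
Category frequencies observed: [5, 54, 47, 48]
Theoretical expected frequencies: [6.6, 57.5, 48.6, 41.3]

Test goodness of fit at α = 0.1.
Chi-square goodness of fit test:
H₀: observed counts match expected distribution
H₁: observed counts differ from expected distribution
df = k - 1 = 3
χ² = Σ(O - E)²/E
   = (5 - 6.6)²/6.6 + (54 - 57.5)²/57.5 + (47 - 48.6)²/48.6 + (48 - 41.3)²/41.3
   = 0.388 + 0.213 + 0.053 + 1.087
   = 1.74
p-value = 0.6280

Since p-value > α = 0.1, we fail to reject H₀.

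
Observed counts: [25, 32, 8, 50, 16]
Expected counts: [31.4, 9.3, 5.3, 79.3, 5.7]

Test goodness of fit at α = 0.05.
Chi-square goodness of fit test:
H₀: observed counts match expected distribution
H₁: observed counts differ from expected distribution
df = k - 1 = 4
χ² = Σ(O - E)²/E
   = (25 - 31.4)²/31.4 + (32 - 9.3)²/9.3 + (8 - 5.3)²/5.3 + (50 - 79.3)²/79.3 + (16 - 5.7)²/5.7
   = 1.304 + 55.408 + 1.375 + 10.826 + 18.612
   = 87.53
p-value < 0.0001

Since p-value < α = 0.05, we reject H₀.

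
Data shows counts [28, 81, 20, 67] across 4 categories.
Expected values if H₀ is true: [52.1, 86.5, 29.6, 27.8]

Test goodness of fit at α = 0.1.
Chi-square goodness of fit test:
H₀: observed counts match expected distribution
H₁: observed counts differ from expected distribution
df = k - 1 = 3
χ² = Σ(O - E)²/E
   = (28 - 52.1)²/52.1 + (81 - 86.5)²/86.5 + (20 - 29.6)²/29.6 + (67 - 27.8)²/27.8
   = 11.148 + 0.350 + 3.114 + 55.275
   = 69.89
p-value < 0.0001

Since p-value < α = 0.1, we reject H₀.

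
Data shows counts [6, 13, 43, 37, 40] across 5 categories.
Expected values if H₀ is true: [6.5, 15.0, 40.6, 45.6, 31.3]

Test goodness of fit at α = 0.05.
Chi-square goodness of fit test:
H₀: observed counts match expected distribution
H₁: observed counts differ from expected distribution
df = k - 1 = 4
χ² = Σ(O - E)²/E
   = (6 - 6.5)²/6.5 + (13 - 15.0)²/15.0 + (43 - 40.6)²/40.6 + (37 - 45.6)²/45.6 + (40 - 31.3)²/31.3
   = 0.038 + 0.267 + 0.142 + 1.622 + 2.418
   = 4.49
p-value = 0.3441

Since p-value > α = 0.05, we fail to reject H₀.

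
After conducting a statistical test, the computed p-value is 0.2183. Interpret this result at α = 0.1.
Since p = 0.2183 > α = 0.1, fail to reject H₀.
There is insufficient evidence to reject the null hypothesis; the result is not statistically significant at the 0.1 level.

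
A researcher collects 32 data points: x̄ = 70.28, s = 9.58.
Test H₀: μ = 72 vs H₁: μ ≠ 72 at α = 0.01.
One-sample t-test:
H₀: μ = 72
H₁: μ ≠ 72
df = n - 1 = 31
t = (x̄ - μ₀) / (s/√n) = (70.28 - 72) / (9.58/√32) = -1.016
p-value = 0.3177

Since p-value > α = 0.01, we fail to reject H₀.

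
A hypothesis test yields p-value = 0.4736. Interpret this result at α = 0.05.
Since p = 0.4736 > α = 0.05, fail to reject H₀.
There is insufficient evidence to reject the null hypothesis; the result is not statistically significant at the 0.05 level.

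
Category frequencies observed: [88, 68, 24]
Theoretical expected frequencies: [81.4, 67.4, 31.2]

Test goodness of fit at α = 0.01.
Chi-square goodness of fit test:
H₀: observed counts match expected distribution
H₁: observed counts differ from expected distribution
df = k - 1 = 2
χ² = Σ(O - E)²/E
   = (88 - 81.4)²/81.4 + (68 - 67.4)²/67.4 + (24 - 31.2)²/31.2
   = 0.535 + 0.005 + 1.662
   = 2.20
p-value = 0.3325

Since p-value > α = 0.01, we fail to reject H₀.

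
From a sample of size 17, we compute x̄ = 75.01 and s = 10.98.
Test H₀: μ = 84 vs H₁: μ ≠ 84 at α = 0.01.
One-sample t-test:
H₀: μ = 84
H₁: μ ≠ 84
df = n - 1 = 16
t = (x̄ - μ₀) / (s/√n) = (75.01 - 84) / (10.98/√17) = -3.376
p-value = 0.0039

Since p-value < α = 0.01, we reject H₀.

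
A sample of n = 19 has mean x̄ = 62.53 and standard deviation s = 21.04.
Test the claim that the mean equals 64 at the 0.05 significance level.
One-sample t-test:
H₀: μ = 64
H₁: μ ≠ 64
df = n - 1 = 18
t = (x̄ - μ₀) / (s/√n) = (62.53 - 64) / (21.04/√19) = -0.305
p-value = 0.7642

Since p-value > α = 0.05, we fail to reject H₀.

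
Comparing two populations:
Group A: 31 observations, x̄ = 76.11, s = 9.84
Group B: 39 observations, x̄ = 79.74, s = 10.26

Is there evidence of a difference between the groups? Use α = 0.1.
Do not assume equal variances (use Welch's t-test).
Welch's two-sample t-test:
H₀: μ₁ = μ₂
H₁: μ₁ ≠ μ₂
s₁²/n₁ = 9.84²/31 = 3.1234,  s₂²/n₂ = 10.26²/39 = 2.6992
SE = √(s₁²/n₁ + s₂²/n₂) = √(3.1234 + 2.6992) = 2.4130
df (Welch-Satterthwaite) = (s₁²/n₁ + s₂²/n₂)² / [(s₁²/n₁)²/(n₁-1) + (s₂²/n₂)²/(n₂-1)] ≈ 65.59
t = (x̄₁ - x̄₂) / SE = (76.11 - 79.74) / 2.4130 = -3.63 / 2.4130 = -1.504
p-value = 0.1373

Since p-value > α = 0.1, we fail to reject H₀.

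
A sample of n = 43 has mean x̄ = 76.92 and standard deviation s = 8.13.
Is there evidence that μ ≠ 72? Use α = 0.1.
One-sample t-test:
H₀: μ = 72
H₁: μ ≠ 72
df = n - 1 = 42
t = (x̄ - μ₀) / (s/√n) = (76.92 - 72) / (8.13/√43) = 3.968
p-value = 0.0003

Since p-value < α = 0.1, we reject H₀.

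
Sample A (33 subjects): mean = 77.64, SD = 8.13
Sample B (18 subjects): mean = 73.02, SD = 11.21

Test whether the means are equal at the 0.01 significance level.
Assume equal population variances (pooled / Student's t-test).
Student's two-sample t-test (equal variances):
H₀: μ₁ = μ₂
H₁: μ₁ ≠ μ₂
df = n₁ + n₂ - 2 = 49
Pooled variance s_p² = [(n₁-1)s₁² + (n₂-1)s₂²] / (n₁ + n₂ - 2) = [(32)(8.13²) + (17)(11.21²)] / 49 = 86.7631
SE = √(s_p²(1/n₁ + 1/n₂)) = √(86.7631 × (1/33 + 1/18)) = 2.7294
t = (x̄₁ - x̄₂) / SE = (77.64 - 73.02) / 2.7294 = 4.62 / 2.7294 = 1.693
p-value = 0.0969

Since p-value > α = 0.01, we fail to reject H₀.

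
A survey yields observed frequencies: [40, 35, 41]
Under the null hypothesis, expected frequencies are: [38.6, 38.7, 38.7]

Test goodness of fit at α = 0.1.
Chi-square goodness of fit test:
H₀: observed counts match expected distribution
H₁: observed counts differ from expected distribution
df = k - 1 = 2
χ² = Σ(O - E)²/E
   = (40 - 38.6)²/38.6 + (35 - 38.7)²/38.7 + (41 - 38.7)²/38.7
   = 0.051 + 0.354 + 0.137
   = 0.54
p-value = 0.7629

Since p-value > α = 0.1, we fail to reject H₀.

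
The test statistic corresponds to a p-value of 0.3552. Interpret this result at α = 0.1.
Since p = 0.3552 > α = 0.1, fail to reject H₀.
There is insufficient evidence to reject the null hypothesis; the result is not statistically significant at the 0.1 level.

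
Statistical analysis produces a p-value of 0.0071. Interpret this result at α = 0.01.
Since p = 0.0071 < α = 0.01, reject H₀.
There is sufficient evidence to reject the null hypothesis; the result is statistically significant at the 0.01 level.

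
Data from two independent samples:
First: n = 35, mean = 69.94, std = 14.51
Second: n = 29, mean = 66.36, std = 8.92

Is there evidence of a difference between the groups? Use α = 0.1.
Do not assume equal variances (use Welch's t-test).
Welch's two-sample t-test:
H₀: μ₁ = μ₂
H₁: μ₁ ≠ μ₂
s₁²/n₁ = 14.51²/35 = 6.0154,  s₂²/n₂ = 8.92²/29 = 2.7437
SE = √(s₁²/n₁ + s₂²/n₂) = √(6.0154 + 2.7437) = 2.9596
df (Welch-Satterthwaite) = (s₁²/n₁ + s₂²/n₂)² / [(s₁²/n₁)²/(n₁-1) + (s₂²/n₂)²/(n₂-1)] ≈ 57.55
t = (x̄₁ - x̄₂) / SE = (69.94 - 66.36) / 2.9596 = 3.58 / 2.9596 = 1.210
p-value = 0.2314

Since p-value > α = 0.1, we fail to reject H₀.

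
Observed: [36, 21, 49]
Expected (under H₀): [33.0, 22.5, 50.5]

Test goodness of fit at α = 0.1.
Chi-square goodness of fit test:
H₀: observed counts match expected distribution
H₁: observed counts differ from expected distribution
df = k - 1 = 2
χ² = Σ(O - E)²/E
   = (36 - 33.0)²/33.0 + (21 - 22.5)²/22.5 + (49 - 50.5)²/50.5
   = 0.273 + 0.100 + 0.045
   = 0.42
p-value = 0.8117

Since p-value > α = 0.1, we fail to reject H₀.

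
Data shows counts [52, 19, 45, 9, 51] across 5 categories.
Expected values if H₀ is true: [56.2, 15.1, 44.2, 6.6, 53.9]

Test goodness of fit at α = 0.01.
Chi-square goodness of fit test:
H₀: observed counts match expected distribution
H₁: observed counts differ from expected distribution
df = k - 1 = 4
χ² = Σ(O - E)²/E
   = (52 - 56.2)²/56.2 + (19 - 15.1)²/15.1 + (45 - 44.2)²/44.2 + (9 - 6.6)²/6.6 + (51 - 53.9)²/53.9
   = 0.314 + 1.007 + 0.014 + 0.873 + 0.156
   = 2.36
p-value = 0.6691

Since p-value > α = 0.01, we fail to reject H₀.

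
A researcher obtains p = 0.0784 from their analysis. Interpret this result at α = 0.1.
Since p = 0.0784 < α = 0.1, reject H₀.
There is sufficient evidence to reject the null hypothesis; the result is statistically significant at the 0.1 level.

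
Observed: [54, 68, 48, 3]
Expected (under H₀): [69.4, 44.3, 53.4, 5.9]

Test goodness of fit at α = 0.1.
Chi-square goodness of fit test:
H₀: observed counts match expected distribution
H₁: observed counts differ from expected distribution
df = k - 1 = 3
χ² = Σ(O - E)²/E
   = (54 - 69.4)²/69.4 + (68 - 44.3)²/44.3 + (48 - 53.4)²/53.4 + (3 - 5.9)²/5.9
   = 3.417 + 12.679 + 0.546 + 1.425
   = 18.07
p-value = 0.0004

Since p-value < α = 0.1, we reject H₀.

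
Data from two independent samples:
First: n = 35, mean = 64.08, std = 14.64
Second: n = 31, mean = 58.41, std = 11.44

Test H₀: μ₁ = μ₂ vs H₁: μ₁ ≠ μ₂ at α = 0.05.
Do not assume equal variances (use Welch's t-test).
Welch's two-sample t-test:
H₀: μ₁ = μ₂
H₁: μ₁ ≠ μ₂
s₁²/n₁ = 14.64²/35 = 6.1237,  s₂²/n₂ = 11.44²/31 = 4.2217
SE = √(s₁²/n₁ + s₂²/n₂) = √(6.1237 + 4.2217) = 3.2164
df (Welch-Satterthwaite) = (s₁²/n₁ + s₂²/n₂)² / [(s₁²/n₁)²/(n₁-1) + (s₂²/n₂)²/(n₂-1)] ≈ 63.07
t = (x̄₁ - x̄₂) / SE = (64.08 - 58.41) / 3.2164 = 5.67 / 3.2164 = 1.763
p-value = 0.0828

Since p-value > α = 0.05, we fail to reject H₀.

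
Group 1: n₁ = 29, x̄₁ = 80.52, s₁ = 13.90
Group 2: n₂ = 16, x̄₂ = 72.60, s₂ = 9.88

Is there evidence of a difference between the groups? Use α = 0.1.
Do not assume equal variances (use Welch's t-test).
Welch's two-sample t-test:
H₀: μ₁ = μ₂
H₁: μ₁ ≠ μ₂
s₁²/n₁ = 13.90²/29 = 6.6624,  s₂²/n₂ = 9.88²/16 = 6.1009
SE = √(s₁²/n₁ + s₂²/n₂) = √(6.6624 + 6.1009) = 3.5726
df (Welch-Satterthwaite) = (s₁²/n₁ + s₂²/n₂)² / [(s₁²/n₁)²/(n₁-1) + (s₂²/n₂)²/(n₂-1)] ≈ 40.06
t = (x̄₁ - x̄₂) / SE = (80.52 - 72.60) / 3.5726 = 7.92 / 3.5726 = 2.217
p-value = 0.0324

Since p-value < α = 0.1, we reject H₀.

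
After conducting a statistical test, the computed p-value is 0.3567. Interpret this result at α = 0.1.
Since p = 0.3567 > α = 0.1, fail to reject H₀.
There is insufficient evidence to reject the null hypothesis; the result is not statistically significant at the 0.1 level.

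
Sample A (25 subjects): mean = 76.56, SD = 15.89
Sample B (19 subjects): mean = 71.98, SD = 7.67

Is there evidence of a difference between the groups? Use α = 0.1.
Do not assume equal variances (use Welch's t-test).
Welch's two-sample t-test:
H₀: μ₁ = μ₂
H₁: μ₁ ≠ μ₂
s₁²/n₁ = 15.89²/25 = 10.0997,  s₂²/n₂ = 7.67²/19 = 3.0963
SE = √(s₁²/n₁ + s₂²/n₂) = √(10.0997 + 3.0963) = 3.6326
df (Welch-Satterthwaite) = (s₁²/n₁ + s₂²/n₂)² / [(s₁²/n₁)²/(n₁-1) + (s₂²/n₂)²/(n₂-1)] ≈ 36.41
t = (x̄₁ - x̄₂) / SE = (76.56 - 71.98) / 3.6326 = 4.58 / 3.6326 = 1.261
p-value = 0.2154

Since p-value > α = 0.1, we fail to reject H₀.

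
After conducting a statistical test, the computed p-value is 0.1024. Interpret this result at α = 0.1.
Since p = 0.1024 > α = 0.1, fail to reject H₀.
There is insufficient evidence to reject the null hypothesis; the result is not statistically significant at the 0.1 level.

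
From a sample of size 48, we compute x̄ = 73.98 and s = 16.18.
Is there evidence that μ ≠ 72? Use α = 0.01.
One-sample t-test:
H₀: μ = 72
H₁: μ ≠ 72
df = n - 1 = 47
t = (x̄ - μ₀) / (s/√n) = (73.98 - 72) / (16.18/√48) = 0.848
p-value = 0.4008

Since p-value > α = 0.01, we fail to reject H₀.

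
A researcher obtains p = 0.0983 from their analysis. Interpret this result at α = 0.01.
Since p = 0.0983 > α = 0.01, fail to reject H₀.
There is insufficient evidence to reject the null hypothesis; the result is not statistically significant at the 0.01 level.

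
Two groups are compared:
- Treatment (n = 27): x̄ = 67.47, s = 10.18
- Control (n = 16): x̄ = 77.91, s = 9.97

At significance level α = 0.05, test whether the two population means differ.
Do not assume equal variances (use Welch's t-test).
Welch's two-sample t-test:
H₀: μ₁ = μ₂
H₁: μ₁ ≠ μ₂
s₁²/n₁ = 10.18²/27 = 3.8382,  s₂²/n₂ = 9.97²/16 = 6.2126
SE = √(s₁²/n₁ + s₂²/n₂) = √(3.8382 + 6.2126) = 3.1703
df (Welch-Satterthwaite) = (s₁²/n₁ + s₂²/n₂)² / [(s₁²/n₁)²/(n₁-1) + (s₂²/n₂)²/(n₂-1)] ≈ 32.17
t = (x̄₁ - x̄₂) / SE = (67.47 - 77.91) / 3.1703 = -10.44 / 3.1703 = -3.293
p-value = 0.0024

Since p-value < α = 0.05, we reject H₀.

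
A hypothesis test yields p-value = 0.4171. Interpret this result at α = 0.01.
Since p = 0.4171 > α = 0.01, fail to reject H₀.
There is insufficient evidence to reject the null hypothesis; the result is not statistically significant at the 0.01 level.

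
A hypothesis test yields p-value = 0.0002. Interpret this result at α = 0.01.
Since p = 0.0002 < α = 0.01, reject H₀.
There is sufficient evidence to reject the null hypothesis; the result is statistically significant at the 0.01 level.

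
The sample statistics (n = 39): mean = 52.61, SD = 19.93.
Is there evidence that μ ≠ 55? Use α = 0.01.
One-sample t-test:
H₀: μ = 55
H₁: μ ≠ 55
df = n - 1 = 38
t = (x̄ - μ₀) / (s/√n) = (52.61 - 55) / (19.93/√39) = -0.749
p-value = 0.4585

Since p-value > α = 0.01, we fail to reject H₀.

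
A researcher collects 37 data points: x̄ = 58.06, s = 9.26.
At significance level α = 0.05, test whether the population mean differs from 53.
One-sample t-test:
H₀: μ = 53
H₁: μ ≠ 53
df = n - 1 = 36
t = (x̄ - μ₀) / (s/√n) = (58.06 - 53) / (9.26/√37) = 3.324
p-value = 0.0020

Since p-value < α = 0.05, we reject H₀.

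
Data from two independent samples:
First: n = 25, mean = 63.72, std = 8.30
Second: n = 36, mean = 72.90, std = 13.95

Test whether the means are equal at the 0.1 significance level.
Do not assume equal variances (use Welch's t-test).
Welch's two-sample t-test:
H₀: μ₁ = μ₂
H₁: μ₁ ≠ μ₂
s₁²/n₁ = 8.30²/25 = 2.7556,  s₂²/n₂ = 13.95²/36 = 5.4056
SE = √(s₁²/n₁ + s₂²/n₂) = √(2.7556 + 5.4056) = 2.8568
df (Welch-Satterthwaite) = (s₁²/n₁ + s₂²/n₂)² / [(s₁²/n₁)²/(n₁-1) + (s₂²/n₂)²/(n₂-1)] ≈ 57.85
t = (x̄₁ - x̄₂) / SE = (63.72 - 72.90) / 2.8568 = -9.18 / 2.8568 = -3.213
p-value = 0.0021

Since p-value < α = 0.1, we reject H₀.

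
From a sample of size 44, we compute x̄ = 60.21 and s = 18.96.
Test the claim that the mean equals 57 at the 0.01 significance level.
One-sample t-test:
H₀: μ = 57
H₁: μ ≠ 57
df = n - 1 = 43
t = (x̄ - μ₀) / (s/√n) = (60.21 - 57) / (18.96/√44) = 1.123
p-value = 0.2677

Since p-value > α = 0.01, we fail to reject H₀.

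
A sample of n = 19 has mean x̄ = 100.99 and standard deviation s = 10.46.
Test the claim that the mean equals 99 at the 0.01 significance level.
One-sample t-test:
H₀: μ = 99
H₁: μ ≠ 99
df = n - 1 = 18
t = (x̄ - μ₀) / (s/√n) = (100.99 - 99) / (10.46/√19) = 0.829
p-value = 0.4178

Since p-value > α = 0.01, we fail to reject H₀.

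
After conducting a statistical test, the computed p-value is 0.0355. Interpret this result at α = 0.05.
Since p = 0.0355 < α = 0.05, reject H₀.
There is sufficient evidence to reject the null hypothesis; the result is statistically significant at the 0.05 level.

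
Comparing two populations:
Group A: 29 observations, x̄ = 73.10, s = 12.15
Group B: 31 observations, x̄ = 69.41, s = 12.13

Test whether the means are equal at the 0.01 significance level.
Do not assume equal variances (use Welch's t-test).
Welch's two-sample t-test:
H₀: μ₁ = μ₂
H₁: μ₁ ≠ μ₂
s₁²/n₁ = 12.15²/29 = 5.0904,  s₂²/n₂ = 12.13²/31 = 4.7464
SE = √(s₁²/n₁ + s₂²/n₂) = √(5.0904 + 4.7464) = 3.1364
df (Welch-Satterthwaite) = (s₁²/n₁ + s₂²/n₂)² / [(s₁²/n₁)²/(n₁-1) + (s₂²/n₂)²/(n₂-1)] ≈ 57.72
t = (x̄₁ - x̄₂) / SE = (73.10 - 69.41) / 3.1364 = 3.69 / 3.1364 = 1.177
p-value = 0.2442

Since p-value > α = 0.01, we fail to reject H₀.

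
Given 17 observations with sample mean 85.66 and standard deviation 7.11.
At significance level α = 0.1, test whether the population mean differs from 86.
One-sample t-test:
H₀: μ = 86
H₁: μ ≠ 86
df = n - 1 = 16
t = (x̄ - μ₀) / (s/√n) = (85.66 - 86) / (7.11/√17) = -0.197
p-value = 0.8462

Since p-value > α = 0.1, we fail to reject H₀.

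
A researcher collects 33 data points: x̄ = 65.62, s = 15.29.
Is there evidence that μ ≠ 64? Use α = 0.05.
One-sample t-test:
H₀: μ = 64
H₁: μ ≠ 64
df = n - 1 = 32
t = (x̄ - μ₀) / (s/√n) = (65.62 - 64) / (15.29/√33) = 0.609
p-value = 0.5471

Since p-value > α = 0.05, we fail to reject H₀.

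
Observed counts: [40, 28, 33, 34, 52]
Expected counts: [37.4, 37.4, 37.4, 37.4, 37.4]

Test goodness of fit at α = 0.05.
Chi-square goodness of fit test:
H₀: observed counts match expected distribution
H₁: observed counts differ from expected distribution
df = k - 1 = 4
χ² = Σ(O - E)²/E
   = (40 - 37.4)²/37.4 + (28 - 37.4)²/37.4 + (33 - 37.4)²/37.4 + (34 - 37.4)²/37.4 + (52 - 37.4)²/37.4
   = 0.181 + 2.363 + 0.518 + 0.309 + 5.699
   = 9.07
p-value = 0.0594

Since p-value > α = 0.05, we fail to reject H₀.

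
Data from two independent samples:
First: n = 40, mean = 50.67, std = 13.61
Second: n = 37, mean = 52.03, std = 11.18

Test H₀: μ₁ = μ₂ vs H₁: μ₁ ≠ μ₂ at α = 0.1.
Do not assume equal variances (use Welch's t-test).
Welch's two-sample t-test:
H₀: μ₁ = μ₂
H₁: μ₁ ≠ μ₂
s₁²/n₁ = 13.61²/40 = 4.6308,  s₂²/n₂ = 11.18²/37 = 3.3782
SE = √(s₁²/n₁ + s₂²/n₂) = √(4.6308 + 3.3782) = 2.8300
df (Welch-Satterthwaite) = (s₁²/n₁ + s₂²/n₂)² / [(s₁²/n₁)²/(n₁-1) + (s₂²/n₂)²/(n₂-1)] ≈ 74.00
t = (x̄₁ - x̄₂) / SE = (50.67 - 52.03) / 2.8300 = -1.36 / 2.8300 = -0.481
p-value = 0.6322

Since p-value > α = 0.1, we fail to reject H₀.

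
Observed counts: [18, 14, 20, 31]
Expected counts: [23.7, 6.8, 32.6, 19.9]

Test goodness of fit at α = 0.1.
Chi-square goodness of fit test:
H₀: observed counts match expected distribution
H₁: observed counts differ from expected distribution
df = k - 1 = 3
χ² = Σ(O - E)²/E
   = (18 - 23.7)²/23.7 + (14 - 6.8)²/6.8 + (20 - 32.6)²/32.6 + (31 - 19.9)²/19.9
   = 1.371 + 7.624 + 4.870 + 6.191
   = 20.06
p-value = 0.0002

Since p-value < α = 0.1, we reject H₀.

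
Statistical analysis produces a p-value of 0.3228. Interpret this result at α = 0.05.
Since p = 0.3228 > α = 0.05, fail to reject H₀.
There is insufficient evidence to reject the null hypothesis; the result is not statistically significant at the 0.05 level.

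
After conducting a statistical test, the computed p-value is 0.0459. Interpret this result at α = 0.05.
Since p = 0.0459 < α = 0.05, reject H₀.
There is sufficient evidence to reject the null hypothesis; the result is statistically significant at the 0.05 level.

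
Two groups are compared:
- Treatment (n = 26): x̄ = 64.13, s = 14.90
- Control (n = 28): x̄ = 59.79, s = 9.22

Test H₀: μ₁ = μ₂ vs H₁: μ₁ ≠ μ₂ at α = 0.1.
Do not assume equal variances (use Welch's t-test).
Welch's two-sample t-test:
H₀: μ₁ = μ₂
H₁: μ₁ ≠ μ₂
s₁²/n₁ = 14.90²/26 = 8.5388,  s₂²/n₂ = 9.22²/28 = 3.0360
SE = √(s₁²/n₁ + s₂²/n₂) = √(8.5388 + 3.0360) = 3.4022
df (Welch-Satterthwaite) = (s₁²/n₁ + s₂²/n₂)² / [(s₁²/n₁)²/(n₁-1) + (s₂²/n₂)²/(n₂-1)] ≈ 41.12
t = (x̄₁ - x̄₂) / SE = (64.13 - 59.79) / 3.4022 = 4.34 / 3.4022 = 1.276
p-value = 0.2092

Since p-value > α = 0.1, we fail to reject H₀.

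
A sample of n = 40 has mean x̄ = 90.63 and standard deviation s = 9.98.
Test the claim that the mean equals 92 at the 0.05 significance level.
One-sample t-test:
H₀: μ = 92
H₁: μ ≠ 92
df = n - 1 = 39
t = (x̄ - μ₀) / (s/√n) = (90.63 - 92) / (9.98/√40) = -0.868
p-value = 0.3906

Since p-value > α = 0.05, we fail to reject H₀.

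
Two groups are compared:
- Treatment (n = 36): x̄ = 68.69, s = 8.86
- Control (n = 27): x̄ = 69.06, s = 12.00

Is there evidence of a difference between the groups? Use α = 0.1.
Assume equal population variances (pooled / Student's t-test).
Student's two-sample t-test (equal variances):
H₀: μ₁ = μ₂
H₁: μ₁ ≠ μ₂
df = n₁ + n₂ - 2 = 61
Pooled variance s_p² = [(n₁-1)s₁² + (n₂-1)s₂²] / (n₁ + n₂ - 2) = [(35)(8.86²) + (26)(12.00²)] / 61 = 106.4178
SE = √(s_p²(1/n₁ + 1/n₂)) = √(106.4178 × (1/36 + 1/27)) = 2.6263
t = (x̄₁ - x̄₂) / SE = (68.69 - 69.06) / 2.6263 = -0.37 / 2.6263 = -0.141
p-value = 0.8884

Since p-value > α = 0.1, we fail to reject H₀.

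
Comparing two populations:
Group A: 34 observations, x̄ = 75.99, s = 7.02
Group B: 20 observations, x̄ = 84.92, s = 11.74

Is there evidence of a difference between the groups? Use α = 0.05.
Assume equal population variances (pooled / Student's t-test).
Student's two-sample t-test (equal variances):
H₀: μ₁ = μ₂
H₁: μ₁ ≠ μ₂
df = n₁ + n₂ - 2 = 52
Pooled variance s_p² = [(n₁-1)s₁² + (n₂-1)s₂²] / (n₁ + n₂ - 2) = [(33)(7.02²) + (19)(11.74²)] / 52 = 81.6342
SE = √(s_p²(1/n₁ + 1/n₂)) = √(81.6342 × (1/34 + 1/20)) = 2.5461
t = (x̄₁ - x̄₂) / SE = (75.99 - 84.92) / 2.5461 = -8.93 / 2.5461 = -3.507
p-value = 0.0009

Since p-value < α = 0.05, we reject H₀.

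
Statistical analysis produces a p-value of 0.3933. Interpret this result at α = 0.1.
Since p = 0.3933 > α = 0.1, fail to reject H₀.
There is insufficient evidence to reject the null hypothesis; the result is not statistically significant at the 0.1 level.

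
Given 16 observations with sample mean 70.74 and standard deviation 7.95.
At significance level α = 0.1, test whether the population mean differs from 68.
One-sample t-test:
H₀: μ = 68
H₁: μ ≠ 68
df = n - 1 = 15
t = (x̄ - μ₀) / (s/√n) = (70.74 - 68) / (7.95/√16) = 1.379
p-value = 0.1882

Since p-value > α = 0.1, we fail to reject H₀.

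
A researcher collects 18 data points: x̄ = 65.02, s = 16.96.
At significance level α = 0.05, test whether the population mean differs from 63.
One-sample t-test:
H₀: μ = 63
H₁: μ ≠ 63
df = n - 1 = 17
t = (x̄ - μ₀) / (s/√n) = (65.02 - 63) / (16.96/√18) = 0.505
p-value = 0.6198

Since p-value > α = 0.05, we fail to reject H₀.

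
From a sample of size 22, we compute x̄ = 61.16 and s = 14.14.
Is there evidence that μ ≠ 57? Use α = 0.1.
One-sample t-test:
H₀: μ = 57
H₁: μ ≠ 57
df = n - 1 = 21
t = (x̄ - μ₀) / (s/√n) = (61.16 - 57) / (14.14/√22) = 1.380
p-value = 0.1821

Since p-value > α = 0.1, we fail to reject H₀.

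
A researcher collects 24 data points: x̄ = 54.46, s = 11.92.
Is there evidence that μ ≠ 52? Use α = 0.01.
One-sample t-test:
H₀: μ = 52
H₁: μ ≠ 52
df = n - 1 = 23
t = (x̄ - μ₀) / (s/√n) = (54.46 - 52) / (11.92/√24) = 1.011
p-value = 0.3225

Since p-value > α = 0.01, we fail to reject H₀.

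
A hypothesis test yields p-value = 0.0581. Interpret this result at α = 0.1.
Since p = 0.0581 < α = 0.1, reject H₀.
There is sufficient evidence to reject the null hypothesis; the result is statistically significant at the 0.1 level.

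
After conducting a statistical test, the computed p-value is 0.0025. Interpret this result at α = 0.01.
Since p = 0.0025 < α = 0.01, reject H₀.
There is sufficient evidence to reject the null hypothesis; the result is statistically significant at the 0.01 level.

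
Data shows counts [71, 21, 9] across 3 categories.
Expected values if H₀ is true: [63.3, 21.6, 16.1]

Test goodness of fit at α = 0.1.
Chi-square goodness of fit test:
H₀: observed counts match expected distribution
H₁: observed counts differ from expected distribution
df = k - 1 = 2
χ² = Σ(O - E)²/E
   = (71 - 63.3)²/63.3 + (21 - 21.6)²/21.6 + (9 - 16.1)²/16.1
   = 0.937 + 0.017 + 3.131
   = 4.08
p-value = 0.1297

Since p-value > α = 0.1, we fail to reject H₀.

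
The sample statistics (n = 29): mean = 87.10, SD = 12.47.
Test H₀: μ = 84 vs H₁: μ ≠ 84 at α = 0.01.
One-sample t-test:
H₀: μ = 84
H₁: μ ≠ 84
df = n - 1 = 28
t = (x̄ - μ₀) / (s/√n) = (87.10 - 84) / (12.47/√29) = 1.339
p-value = 0.1914

Since p-value > α = 0.01, we fail to reject H₀.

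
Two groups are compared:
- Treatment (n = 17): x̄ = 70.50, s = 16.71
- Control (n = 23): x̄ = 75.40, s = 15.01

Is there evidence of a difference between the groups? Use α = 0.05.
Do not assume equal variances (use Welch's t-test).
Welch's two-sample t-test:
H₀: μ₁ = μ₂
H₁: μ₁ ≠ μ₂
s₁²/n₁ = 16.71²/17 = 16.4249,  s₂²/n₂ = 15.01²/23 = 9.7957
SE = √(s₁²/n₁ + s₂²/n₂) = √(16.4249 + 9.7957) = 5.1206
df (Welch-Satterthwaite) = (s₁²/n₁ + s₂²/n₂)² / [(s₁²/n₁)²/(n₁-1) + (s₂²/n₂)²/(n₂-1)] ≈ 32.40
t = (x̄₁ - x̄₂) / SE = (70.50 - 75.40) / 5.1206 = -4.90 / 5.1206 = -0.957
p-value = 0.3457

Since p-value > α = 0.05, we fail to reject H₀.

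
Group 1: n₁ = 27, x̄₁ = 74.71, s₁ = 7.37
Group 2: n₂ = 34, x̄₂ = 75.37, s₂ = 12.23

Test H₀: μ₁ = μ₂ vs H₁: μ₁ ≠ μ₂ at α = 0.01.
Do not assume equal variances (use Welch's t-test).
Welch's two-sample t-test:
H₀: μ₁ = μ₂
H₁: μ₁ ≠ μ₂
s₁²/n₁ = 7.37²/27 = 2.0117,  s₂²/n₂ = 12.23²/34 = 4.3992
SE = √(s₁²/n₁ + s₂²/n₂) = √(2.0117 + 4.3992) = 2.5320
df (Welch-Satterthwaite) = (s₁²/n₁ + s₂²/n₂)² / [(s₁²/n₁)²/(n₁-1) + (s₂²/n₂)²/(n₂-1)] ≈ 55.38
t = (x̄₁ - x̄₂) / SE = (74.71 - 75.37) / 2.5320 = -0.66 / 2.5320 = -0.261
p-value = 0.7953

Since p-value > α = 0.01, we fail to reject H₀.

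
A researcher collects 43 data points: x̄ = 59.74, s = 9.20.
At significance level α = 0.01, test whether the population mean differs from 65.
One-sample t-test:
H₀: μ = 65
H₁: μ ≠ 65
df = n - 1 = 42
t = (x̄ - μ₀) / (s/√n) = (59.74 - 65) / (9.20/√43) = -3.749
p-value = 0.0005

Since p-value < α = 0.01, we reject H₀.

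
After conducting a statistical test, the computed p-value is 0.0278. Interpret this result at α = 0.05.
Since p = 0.0278 < α = 0.05, reject H₀.
There is sufficient evidence to reject the null hypothesis; the result is statistically significant at the 0.05 level.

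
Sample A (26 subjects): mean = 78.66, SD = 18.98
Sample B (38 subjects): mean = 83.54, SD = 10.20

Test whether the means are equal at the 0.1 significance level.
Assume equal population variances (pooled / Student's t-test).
Student's two-sample t-test (equal variances):
H₀: μ₁ = μ₂
H₁: μ₁ ≠ μ₂
df = n₁ + n₂ - 2 = 62
Pooled variance s_p² = [(n₁-1)s₁² + (n₂-1)s₂²] / (n₁ + n₂ - 2) = [(25)(18.98²) + (37)(10.20²)] / 62 = 207.3466
SE = √(s_p²(1/n₁ + 1/n₂)) = √(207.3466 × (1/26 + 1/38)) = 3.6649
t = (x̄₁ - x̄₂) / SE = (78.66 - 83.54) / 3.6649 = -4.88 / 3.6649 = -1.332
p-value = 0.1879

Since p-value > α = 0.1, we fail to reject H₀.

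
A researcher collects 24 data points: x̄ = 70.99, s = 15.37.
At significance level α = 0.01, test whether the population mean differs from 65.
One-sample t-test:
H₀: μ = 65
H₁: μ ≠ 65
df = n - 1 = 23
t = (x̄ - μ₀) / (s/√n) = (70.99 - 65) / (15.37/√24) = 1.909
p-value = 0.0688

Since p-value > α = 0.01, we fail to reject H₀.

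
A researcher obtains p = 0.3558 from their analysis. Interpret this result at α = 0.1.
Since p = 0.3558 > α = 0.1, fail to reject H₀.
There is insufficient evidence to reject the null hypothesis; the result is not statistically significant at the 0.1 level.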